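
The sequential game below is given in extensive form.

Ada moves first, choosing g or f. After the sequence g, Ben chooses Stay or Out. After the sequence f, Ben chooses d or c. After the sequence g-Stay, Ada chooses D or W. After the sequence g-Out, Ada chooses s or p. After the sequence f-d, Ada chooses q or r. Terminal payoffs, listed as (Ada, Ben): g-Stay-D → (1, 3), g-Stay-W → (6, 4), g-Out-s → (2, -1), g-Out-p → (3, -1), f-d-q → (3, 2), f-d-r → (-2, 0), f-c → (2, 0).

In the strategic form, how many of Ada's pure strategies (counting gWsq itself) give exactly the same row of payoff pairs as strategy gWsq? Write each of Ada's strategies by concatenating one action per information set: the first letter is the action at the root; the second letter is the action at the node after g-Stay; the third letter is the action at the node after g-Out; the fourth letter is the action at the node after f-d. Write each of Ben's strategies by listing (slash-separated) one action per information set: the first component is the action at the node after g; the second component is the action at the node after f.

Row for gWsq (columns Stay/d, Stay/c, Out/d, Out/c): (6,4) (6,4) (2,-1) (2,-1).
Under gWsq, Ada's choice at the node after f-d can never be reached regardless of what Ben does, so varying those choices leaves every outcome unchanged.
Holding the reachable choices fixed and varying the unreachable one freely already gives 2 equivalent strategies.
No other strategy reproduces this row, so those 2 are the full class: gWsq, gWsr.

2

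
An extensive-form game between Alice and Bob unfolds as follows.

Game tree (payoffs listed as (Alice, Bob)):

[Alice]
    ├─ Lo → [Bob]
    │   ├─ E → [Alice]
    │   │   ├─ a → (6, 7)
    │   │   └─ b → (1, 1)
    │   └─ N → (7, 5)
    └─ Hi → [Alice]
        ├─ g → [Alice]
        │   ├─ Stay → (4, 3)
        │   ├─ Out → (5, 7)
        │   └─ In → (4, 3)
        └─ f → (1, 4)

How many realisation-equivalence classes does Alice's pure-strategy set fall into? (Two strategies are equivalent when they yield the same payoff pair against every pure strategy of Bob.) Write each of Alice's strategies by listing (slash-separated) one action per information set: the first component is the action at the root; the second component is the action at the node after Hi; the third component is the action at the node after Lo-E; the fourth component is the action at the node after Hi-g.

5

Alice has 24 pure strategies: Lo/g/a/Stay, Lo/g/a/Out, Lo/g/a/In, Lo/g/b/Stay, Lo/g/b/Out, Lo/g/b/In, Lo/f/a/Stay, Lo/f/a/Out, Lo/f/a/In, Lo/f/b/Stay, Lo/f/b/Out, Lo/f/b/In, Hi/g/a/Stay, Hi/g/a/Out, Hi/g/a/In, Hi/g/b/Stay, Hi/g/b/Out, Hi/g/b/In, Hi/f/a/Stay, Hi/f/a/Out, Hi/f/a/In, Hi/f/b/Stay, Hi/f/b/Out, Hi/f/b/In. Columns: E, N.
{Lo/g/a/Stay, Lo/g/a/Out, Lo/g/a/In, Lo/f/a/Stay, Lo/f/a/Out, Lo/f/a/In} → row (6,7) (7,5)
{Lo/g/b/Stay, Lo/g/b/Out, Lo/g/b/In, Lo/f/b/Stay, Lo/f/b/Out, Lo/f/b/In} → row (1,1) (7,5)
{Hi/g/a/Stay, Hi/g/a/In, Hi/g/b/Stay, Hi/g/b/In} → row (4,3) (4,3)
{Hi/g/a/Out, Hi/g/b/Out} → row (5,7) (5,7)
{Hi/f/a/Stay, Hi/f/a/Out, Hi/f/a/In, Hi/f/b/Stay, Hi/f/b/Out, Hi/f/b/In} → row (1,4) (1,4)
That's 5 distinct rows out of 24 strategies.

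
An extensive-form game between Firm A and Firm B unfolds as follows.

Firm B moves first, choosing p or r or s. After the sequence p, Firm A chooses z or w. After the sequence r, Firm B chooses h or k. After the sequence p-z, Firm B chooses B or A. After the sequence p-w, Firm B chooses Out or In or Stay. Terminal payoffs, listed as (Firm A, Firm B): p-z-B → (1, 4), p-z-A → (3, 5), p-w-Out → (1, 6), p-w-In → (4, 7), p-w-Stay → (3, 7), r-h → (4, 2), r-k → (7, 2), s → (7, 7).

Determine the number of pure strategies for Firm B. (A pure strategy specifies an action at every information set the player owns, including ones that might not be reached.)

36

Firm B owns the root with actions {p, r, s} — three choices.
Firm B owns the node after r with actions {h, k} — two choices.
Firm B owns the node after p-z with actions {B, A} — two choices.
Firm B owns the node after p-w with actions {Out, In, Stay} — three choices.
A pure strategy fixes one action at each information set independently, so the count is the product 3 × 2 × 2 × 3 = 36.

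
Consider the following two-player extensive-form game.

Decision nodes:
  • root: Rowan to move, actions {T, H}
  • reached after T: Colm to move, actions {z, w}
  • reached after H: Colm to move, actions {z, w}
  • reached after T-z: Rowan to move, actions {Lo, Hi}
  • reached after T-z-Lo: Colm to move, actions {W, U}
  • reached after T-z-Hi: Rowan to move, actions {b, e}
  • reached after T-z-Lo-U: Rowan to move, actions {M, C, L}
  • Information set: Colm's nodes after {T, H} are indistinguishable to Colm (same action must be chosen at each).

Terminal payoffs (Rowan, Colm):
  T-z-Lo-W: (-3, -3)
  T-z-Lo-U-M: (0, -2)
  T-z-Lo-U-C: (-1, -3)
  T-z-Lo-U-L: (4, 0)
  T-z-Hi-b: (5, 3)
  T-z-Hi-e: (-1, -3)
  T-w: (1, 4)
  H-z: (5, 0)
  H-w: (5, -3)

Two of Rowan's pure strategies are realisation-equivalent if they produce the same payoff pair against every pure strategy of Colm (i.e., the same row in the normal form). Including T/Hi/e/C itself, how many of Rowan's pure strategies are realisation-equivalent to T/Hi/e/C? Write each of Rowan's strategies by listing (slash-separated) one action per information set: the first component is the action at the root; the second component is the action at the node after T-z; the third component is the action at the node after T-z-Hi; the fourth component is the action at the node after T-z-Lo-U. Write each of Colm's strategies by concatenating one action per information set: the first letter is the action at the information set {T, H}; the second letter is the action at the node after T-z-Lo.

3

Row for T/Hi/e/C (columns zW, zU, wW, wU): (-1,-3) (-1,-3) (1,4) (1,4).
Under T/Hi/e/C, Rowan's choice at the node after T-z-Lo-U can never be reached regardless of what Colm does, so varying those choices leaves every outcome unchanged.
Holding the reachable choices fixed and varying the unreachable one freely already gives 3 equivalent strategies.
No other strategy reproduces this row, so those 3 are the full class: T/Hi/e/M, T/Hi/e/C, T/Hi/e/L.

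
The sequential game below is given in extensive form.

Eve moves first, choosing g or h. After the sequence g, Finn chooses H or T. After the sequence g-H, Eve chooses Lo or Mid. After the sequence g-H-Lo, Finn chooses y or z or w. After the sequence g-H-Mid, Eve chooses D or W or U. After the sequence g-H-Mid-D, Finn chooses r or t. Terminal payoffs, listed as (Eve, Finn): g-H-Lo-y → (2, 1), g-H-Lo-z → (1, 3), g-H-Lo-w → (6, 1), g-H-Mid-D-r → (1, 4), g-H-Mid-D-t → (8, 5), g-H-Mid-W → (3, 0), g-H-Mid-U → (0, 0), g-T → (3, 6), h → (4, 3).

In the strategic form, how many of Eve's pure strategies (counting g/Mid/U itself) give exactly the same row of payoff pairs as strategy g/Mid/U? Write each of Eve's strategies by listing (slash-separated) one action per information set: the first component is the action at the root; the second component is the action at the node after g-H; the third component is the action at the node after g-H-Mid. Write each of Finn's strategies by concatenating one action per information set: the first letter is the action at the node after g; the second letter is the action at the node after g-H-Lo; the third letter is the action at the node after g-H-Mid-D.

1

Row for g/Mid/U (columns Hyr, Hyt, Hzr, Hzt, Hwr, Hwt, Tyr, Tyt, Tzr, Tzt, Twr, Twt): (0,0) (0,0) (0,0) (0,0) (0,0) (0,0) (3,6) (3,6) (3,6) (3,6) (3,6) (3,6).
Every one of Eve's information sets is on the play path for some reply by Finn when Eve follows g/Mid/U.
Changing the action at any of them therefore changes at least one column, so only g/Mid/U itself gives this row.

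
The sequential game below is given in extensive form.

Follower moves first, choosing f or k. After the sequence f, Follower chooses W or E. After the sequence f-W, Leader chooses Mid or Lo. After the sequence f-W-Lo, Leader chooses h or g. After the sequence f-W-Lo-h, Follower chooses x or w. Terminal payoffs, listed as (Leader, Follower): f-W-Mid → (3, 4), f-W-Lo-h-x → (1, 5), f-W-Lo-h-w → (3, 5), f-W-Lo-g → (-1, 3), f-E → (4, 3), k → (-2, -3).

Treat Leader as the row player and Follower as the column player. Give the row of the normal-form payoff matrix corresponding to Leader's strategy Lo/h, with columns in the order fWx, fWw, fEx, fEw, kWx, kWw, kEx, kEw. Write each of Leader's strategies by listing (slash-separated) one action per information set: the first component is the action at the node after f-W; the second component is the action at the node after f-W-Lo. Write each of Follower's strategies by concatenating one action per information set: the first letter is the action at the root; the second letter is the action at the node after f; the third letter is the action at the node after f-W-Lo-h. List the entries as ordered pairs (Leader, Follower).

vs fWx: Follower plays f → Follower plays W at [f] → Leader plays Lo at [f-W] → Leader plays h at [f-W-Lo] → Follower plays x at [f-W-Lo-h] → (1, 5)
vs fWw: Follower plays f → Follower plays W at [f] → Leader plays Lo at [f-W] → Leader plays h at [f-W-Lo] → Follower plays w at [f-W-Lo-h] → (3, 5)
vs fEx: Follower plays f → Follower plays E at [f] → (4, 3)
vs fEw: Follower plays f → Follower plays E at [f] → (4, 3)
vs kWx: Follower plays k → (-2, -3)
vs kWw: Follower plays k → (-2, -3)
vs kEx: Follower plays k → (-2, -3)
vs kEw: Follower plays k → (-2, -3)

(1,5) (3,5) (4,3) (4,3) (-2,-3) (-2,-3) (-2,-3) (-2,-3)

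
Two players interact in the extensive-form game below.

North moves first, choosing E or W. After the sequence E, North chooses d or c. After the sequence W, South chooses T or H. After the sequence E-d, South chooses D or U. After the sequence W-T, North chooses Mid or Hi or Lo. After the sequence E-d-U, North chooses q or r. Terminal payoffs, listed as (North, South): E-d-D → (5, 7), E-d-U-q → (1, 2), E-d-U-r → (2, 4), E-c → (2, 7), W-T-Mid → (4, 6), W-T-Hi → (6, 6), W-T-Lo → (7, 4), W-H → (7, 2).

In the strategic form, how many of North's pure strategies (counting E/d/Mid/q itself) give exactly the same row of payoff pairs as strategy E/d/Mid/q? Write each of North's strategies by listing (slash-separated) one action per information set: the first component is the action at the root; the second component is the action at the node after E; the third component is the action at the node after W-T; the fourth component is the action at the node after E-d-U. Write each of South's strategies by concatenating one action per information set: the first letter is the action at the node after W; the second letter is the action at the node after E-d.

3

Row for E/d/Mid/q (columns TD, TU, HD, HU): (5,7) (1,2) (5,7) (1,2).
Under E/d/Mid/q, North's choice at the node after W-T can never be reached regardless of what South does, so varying those choices leaves every outcome unchanged.
Holding the reachable choices fixed and varying the unreachable one freely already gives 3 equivalent strategies.
No other strategy reproduces this row, so those 3 are the full class: E/d/Mid/q, E/d/Hi/q, E/d/Lo/q.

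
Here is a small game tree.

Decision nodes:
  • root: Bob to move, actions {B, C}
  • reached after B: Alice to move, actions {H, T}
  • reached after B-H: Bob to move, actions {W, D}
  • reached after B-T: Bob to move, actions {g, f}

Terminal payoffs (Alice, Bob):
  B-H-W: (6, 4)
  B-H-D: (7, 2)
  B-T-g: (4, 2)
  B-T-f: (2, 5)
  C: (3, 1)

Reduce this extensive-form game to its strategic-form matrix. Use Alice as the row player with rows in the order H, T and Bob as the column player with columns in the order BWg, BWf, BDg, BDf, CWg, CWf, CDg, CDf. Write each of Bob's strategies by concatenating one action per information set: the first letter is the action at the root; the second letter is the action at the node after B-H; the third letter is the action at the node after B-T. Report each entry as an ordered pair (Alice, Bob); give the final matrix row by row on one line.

H: (6,4) (6,4) (7,2) (7,2) (3,1) (3,1) (3,1) (3,1) | T: (4,2) (2,5) (4,2) (2,5) (3,1) (3,1) (3,1) (3,1)

Row H: BWg→(6,4), BWf→(6,4), BDg→(7,2), BDf→(7,2), CWg→(3,1), CWf→(3,1), CDg→(3,1), CDf→(3,1)
Row T: BWg→(4,2), BWf→(2,5), BDg→(4,2), BDf→(2,5), CWg→(3,1), CWf→(3,1), CDg→(3,1), CDf→(3,1)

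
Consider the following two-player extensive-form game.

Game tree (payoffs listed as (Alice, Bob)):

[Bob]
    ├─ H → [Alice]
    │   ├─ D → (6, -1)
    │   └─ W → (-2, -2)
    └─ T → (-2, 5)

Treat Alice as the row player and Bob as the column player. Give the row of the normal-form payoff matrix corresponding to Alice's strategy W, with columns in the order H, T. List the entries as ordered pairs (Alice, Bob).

(-2,-2) (-2,5)

vs H: Bob plays H → Alice plays W at [H] → (-2, -2)
vs T: Bob plays T → (-2, 5)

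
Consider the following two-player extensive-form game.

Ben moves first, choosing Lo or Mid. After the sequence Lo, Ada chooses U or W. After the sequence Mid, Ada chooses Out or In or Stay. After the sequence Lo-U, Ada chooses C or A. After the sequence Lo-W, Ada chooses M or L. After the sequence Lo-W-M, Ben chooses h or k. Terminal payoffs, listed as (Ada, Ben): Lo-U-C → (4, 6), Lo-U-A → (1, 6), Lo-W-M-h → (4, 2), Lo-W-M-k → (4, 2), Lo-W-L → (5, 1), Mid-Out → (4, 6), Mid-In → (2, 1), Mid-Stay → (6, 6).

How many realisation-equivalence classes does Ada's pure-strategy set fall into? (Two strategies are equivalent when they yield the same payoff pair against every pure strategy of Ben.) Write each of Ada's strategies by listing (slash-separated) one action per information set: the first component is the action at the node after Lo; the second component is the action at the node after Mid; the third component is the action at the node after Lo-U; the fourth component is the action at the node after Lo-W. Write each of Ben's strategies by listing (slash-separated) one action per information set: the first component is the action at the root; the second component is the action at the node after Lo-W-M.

12

Ada has 24 pure strategies: U/Out/C/M, U/Out/C/L, U/Out/A/M, U/Out/A/L, U/In/C/M, U/In/C/L, U/In/A/M, U/In/A/L, U/Stay/C/M, U/Stay/C/L, U/Stay/A/M, U/Stay/A/L, W/Out/C/M, W/Out/C/L, W/Out/A/M, W/Out/A/L, W/In/C/M, W/In/C/L, W/In/A/M, W/In/A/L, W/Stay/C/M, W/Stay/C/L, W/Stay/A/M, W/Stay/A/L. Columns: Lo/h, Lo/k, Mid/h, Mid/k.
{U/Out/C/M, U/Out/C/L} → row (4,6) (4,6) (4,6) (4,6)
{U/Out/A/M, U/Out/A/L} → row (1,6) (1,6) (4,6) (4,6)
{U/In/C/M, U/In/C/L} → row (4,6) (4,6) (2,1) (2,1)
{U/In/A/M, U/In/A/L} → row (1,6) (1,6) (2,1) (2,1)
{U/Stay/C/M, U/Stay/C/L} → row (4,6) (4,6) (6,6) (6,6)
{U/Stay/A/M, U/Stay/A/L} → row (1,6) (1,6) (6,6) (6,6)
{W/Out/C/M, W/Out/A/M} → row (4,2) (4,2) (4,6) (4,6)
{W/Out/C/L, W/Out/A/L} → row (5,1) (5,1) (4,6) (4,6)
{W/In/C/M, W/In/A/M} → row (4,2) (4,2) (2,1) (2,1)
{W/In/C/L, W/In/A/L} → row (5,1) (5,1) (2,1) (2,1)
{W/Stay/C/M, W/Stay/A/M} → row (4,2) (4,2) (6,6) (6,6)
{W/Stay/C/L, W/Stay/A/L} → row (5,1) (5,1) (6,6) (6,6)
That's 12 distinct rows out of 24 strategies.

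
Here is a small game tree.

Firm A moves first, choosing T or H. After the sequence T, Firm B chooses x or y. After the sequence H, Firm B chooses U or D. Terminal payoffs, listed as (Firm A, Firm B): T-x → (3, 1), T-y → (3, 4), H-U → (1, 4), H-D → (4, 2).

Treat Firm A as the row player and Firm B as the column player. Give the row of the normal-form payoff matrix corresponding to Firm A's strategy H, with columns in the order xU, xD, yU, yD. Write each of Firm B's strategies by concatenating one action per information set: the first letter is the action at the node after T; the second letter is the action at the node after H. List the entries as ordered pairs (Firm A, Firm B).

vs xU: Firm A plays H → Firm B plays U at [H] → (1, 4)
vs xD: Firm A plays H → Firm B plays D at [H] → (4, 2)
vs yU: Firm A plays H → Firm B plays U at [H] → (1, 4)
vs yD: Firm A plays H → Firm B plays D at [H] → (4, 2)

(1,4) (4,2) (1,4) (4,2)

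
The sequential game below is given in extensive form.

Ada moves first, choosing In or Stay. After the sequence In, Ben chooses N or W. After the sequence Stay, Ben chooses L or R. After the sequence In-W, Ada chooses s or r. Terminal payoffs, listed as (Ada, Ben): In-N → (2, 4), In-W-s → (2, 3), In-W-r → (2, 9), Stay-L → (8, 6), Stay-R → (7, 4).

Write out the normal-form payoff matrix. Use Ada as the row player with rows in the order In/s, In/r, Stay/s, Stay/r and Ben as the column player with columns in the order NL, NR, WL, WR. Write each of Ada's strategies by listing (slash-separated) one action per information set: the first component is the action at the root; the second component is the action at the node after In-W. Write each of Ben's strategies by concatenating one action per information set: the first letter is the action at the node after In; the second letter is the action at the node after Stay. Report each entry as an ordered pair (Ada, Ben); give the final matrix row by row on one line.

Row In/s: NL→(2,4), NR→(2,4), WL→(2,3), WR→(2,3)
Row In/r: NL→(2,4), NR→(2,4), WL→(2,9), WR→(2,9)
Row Stay/s: NL→(8,6), NR→(7,4), WL→(8,6), WR→(7,4)
Row Stay/r: NL→(8,6), NR→(7,4), WL→(8,6), WR→(7,4)

In/s: (2,4) (2,4) (2,3) (2,3) | In/r: (2,4) (2,4) (2,9) (2,9) | Stay/s: (8,6) (7,4) (8,6) (7,4) | Stay/r: (8,6) (7,4) (8,6) (7,4)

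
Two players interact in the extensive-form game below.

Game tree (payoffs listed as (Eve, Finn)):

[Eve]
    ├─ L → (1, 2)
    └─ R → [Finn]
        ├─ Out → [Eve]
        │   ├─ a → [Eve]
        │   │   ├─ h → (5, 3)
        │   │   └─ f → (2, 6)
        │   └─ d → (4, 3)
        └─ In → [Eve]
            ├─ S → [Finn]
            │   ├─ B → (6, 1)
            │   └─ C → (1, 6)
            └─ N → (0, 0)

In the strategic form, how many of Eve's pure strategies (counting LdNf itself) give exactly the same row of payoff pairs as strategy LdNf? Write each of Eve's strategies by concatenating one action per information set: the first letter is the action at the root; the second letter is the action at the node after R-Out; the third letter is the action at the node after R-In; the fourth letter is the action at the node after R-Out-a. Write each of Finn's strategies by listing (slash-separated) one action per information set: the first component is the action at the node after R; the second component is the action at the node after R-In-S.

Row for LdNf (columns Out/B, Out/C, In/B, In/C): (1,2) (1,2) (1,2) (1,2).
Under LdNf, Eve's choice at the node after R-Out and at the node after R-In and at the node after R-Out-a can never be reached regardless of what Finn does, so varying those choices leaves every outcome unchanged.
Holding the reachable choices fixed and varying the unreachable ones freely already gives 2 × 2 × 2 = 8 equivalent strategies.
No other strategy reproduces this row, so those 8 are the full class: LaSh, LaSf, LaNh, LaNf, LdSh, LdSf, LdNh, LdNf.

8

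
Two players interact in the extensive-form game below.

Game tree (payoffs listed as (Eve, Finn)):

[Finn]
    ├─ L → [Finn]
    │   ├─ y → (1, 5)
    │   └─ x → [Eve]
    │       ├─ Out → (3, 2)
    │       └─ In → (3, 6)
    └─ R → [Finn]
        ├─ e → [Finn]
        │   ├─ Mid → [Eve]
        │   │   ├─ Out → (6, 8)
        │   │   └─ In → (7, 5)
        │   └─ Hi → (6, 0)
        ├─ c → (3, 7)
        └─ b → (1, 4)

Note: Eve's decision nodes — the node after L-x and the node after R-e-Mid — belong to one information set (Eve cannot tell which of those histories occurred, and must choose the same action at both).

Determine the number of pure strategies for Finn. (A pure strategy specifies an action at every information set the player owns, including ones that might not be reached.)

Finn owns the root with actions {L, R} — two choices.
Finn owns the node after L with actions {y, x} — two choices.
Finn owns the node after R with actions {e, c, b} — three choices.
Finn owns the node after R-e with actions {Mid, Hi} — two choices.
A pure strategy fixes one action at each information set independently, so the count is the product 2 × 2 × 3 × 2 = 24.
(For reference, Eve has 2 pure strategies, giving a 24×2 normal-form matrix.)

24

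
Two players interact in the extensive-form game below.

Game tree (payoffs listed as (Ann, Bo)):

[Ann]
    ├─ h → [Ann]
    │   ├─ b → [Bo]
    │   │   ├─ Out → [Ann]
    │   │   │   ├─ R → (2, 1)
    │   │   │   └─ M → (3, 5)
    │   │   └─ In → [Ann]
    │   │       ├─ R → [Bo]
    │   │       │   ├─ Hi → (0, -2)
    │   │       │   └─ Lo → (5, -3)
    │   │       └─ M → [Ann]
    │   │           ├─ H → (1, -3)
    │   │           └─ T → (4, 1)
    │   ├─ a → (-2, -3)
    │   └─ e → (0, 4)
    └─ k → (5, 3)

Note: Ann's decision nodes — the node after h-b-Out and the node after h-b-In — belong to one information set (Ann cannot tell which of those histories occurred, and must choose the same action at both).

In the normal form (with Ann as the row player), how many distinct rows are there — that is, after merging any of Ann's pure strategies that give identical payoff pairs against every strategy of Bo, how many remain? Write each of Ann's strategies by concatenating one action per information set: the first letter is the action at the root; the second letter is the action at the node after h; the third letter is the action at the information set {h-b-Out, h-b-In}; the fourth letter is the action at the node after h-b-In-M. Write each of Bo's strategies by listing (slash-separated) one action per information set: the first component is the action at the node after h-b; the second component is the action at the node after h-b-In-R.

Ann has 24 pure strategies: hbRH, hbRT, hbMH, hbMT, haRH, haRT, haMH, haMT, heRH, heRT, heMH, heMT, kbRH, kbRT, kbMH, kbMT, kaRH, kaRT, kaMH, kaMT, keRH, keRT, keMH, keMT. Columns: Out/Hi, Out/Lo, In/Hi, In/Lo.
{hbRH, hbRT} → row (2,1) (2,1) (0,-2) (5,-3)
{hbMH} → row (3,5) (3,5) (1,-3) (1,-3)
{hbMT} → row (3,5) (3,5) (4,1) (4,1)
{haRH, haRT, haMH, haMT} → row (-2,-3) (-2,-3) (-2,-3) (-2,-3)
{heRH, heRT, heMH, heMT} → row (0,4) (0,4) (0,4) (0,4)
{kbRH, kbRT, kbMH, kbMT, kaRH, kaRT, kaMH, kaMT, keRH, keRT, keMH, keMT} → row (5,3) (5,3) (5,3) (5,3)
That's 6 distinct rows out of 24 strategies.

6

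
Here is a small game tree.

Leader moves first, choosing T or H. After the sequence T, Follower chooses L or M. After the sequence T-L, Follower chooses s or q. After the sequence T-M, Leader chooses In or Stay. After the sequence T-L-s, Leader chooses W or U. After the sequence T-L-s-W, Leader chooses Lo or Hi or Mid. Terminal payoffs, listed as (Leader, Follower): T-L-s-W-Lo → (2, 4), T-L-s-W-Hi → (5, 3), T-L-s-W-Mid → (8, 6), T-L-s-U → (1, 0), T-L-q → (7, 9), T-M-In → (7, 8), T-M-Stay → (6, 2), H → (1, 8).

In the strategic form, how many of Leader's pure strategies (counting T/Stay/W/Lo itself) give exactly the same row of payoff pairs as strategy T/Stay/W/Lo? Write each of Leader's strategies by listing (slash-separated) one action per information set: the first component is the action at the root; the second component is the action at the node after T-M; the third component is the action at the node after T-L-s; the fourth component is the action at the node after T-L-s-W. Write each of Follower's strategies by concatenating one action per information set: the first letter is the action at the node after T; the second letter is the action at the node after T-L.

Row for T/Stay/W/Lo (columns Ls, Lq, Ms, Mq): (2,4) (7,9) (6,2) (6,2).
Every one of Leader's information sets is on the play path for some reply by Follower when Leader follows T/Stay/W/Lo.
Changing the action at any of them therefore changes at least one column, so only T/Stay/W/Lo itself gives this row.

1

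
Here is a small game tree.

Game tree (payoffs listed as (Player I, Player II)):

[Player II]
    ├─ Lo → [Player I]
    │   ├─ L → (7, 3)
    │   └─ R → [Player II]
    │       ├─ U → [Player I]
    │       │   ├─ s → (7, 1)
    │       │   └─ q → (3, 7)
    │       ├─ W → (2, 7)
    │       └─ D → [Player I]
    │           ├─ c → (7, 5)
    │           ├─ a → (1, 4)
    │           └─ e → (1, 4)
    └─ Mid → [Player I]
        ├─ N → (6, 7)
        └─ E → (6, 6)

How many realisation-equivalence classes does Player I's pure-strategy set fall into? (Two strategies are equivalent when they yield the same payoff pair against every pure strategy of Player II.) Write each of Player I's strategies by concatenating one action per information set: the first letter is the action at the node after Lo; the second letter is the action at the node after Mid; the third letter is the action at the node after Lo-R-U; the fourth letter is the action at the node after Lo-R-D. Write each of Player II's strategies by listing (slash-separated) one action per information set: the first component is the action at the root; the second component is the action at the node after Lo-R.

Player I has 24 pure strategies: LNsc, LNsa, LNse, LNqc, LNqa, LNqe, LEsc, LEsa, LEse, LEqc, LEqa, LEqe, RNsc, RNsa, RNse, RNqc, RNqa, RNqe, REsc, REsa, REse, REqc, REqa, REqe. Columns: Lo/U, Lo/W, Lo/D, Mid/U, Mid/W, Mid/D.
{LNsc, LNsa, LNse, LNqc, LNqa, LNqe} → row (7,3) (7,3) (7,3) (6,7) (6,7) (6,7)
{LEsc, LEsa, LEse, LEqc, LEqa, LEqe} → row (7,3) (7,3) (7,3) (6,6) (6,6) (6,6)
{RNsc} → row (7,1) (2,7) (7,5) (6,7) (6,7) (6,7)
{RNsa, RNse} → row (7,1) (2,7) (1,4) (6,7) (6,7) (6,7)
{RNqc} → row (3,7) (2,7) (7,5) (6,7) (6,7) (6,7)
{RNqa, RNqe} → row (3,7) (2,7) (1,4) (6,7) (6,7) (6,7)
{REsc} → row (7,1) (2,7) (7,5) (6,6) (6,6) (6,6)
{REsa, REse} → row (7,1) (2,7) (1,4) (6,6) (6,6) (6,6)
{REqc} → row (3,7) (2,7) (7,5) (6,6) (6,6) (6,6)
{REqa, REqe} → row (3,7) (2,7) (1,4) (6,6) (6,6) (6,6)
That's 10 distinct rows out of 24 strategies.

10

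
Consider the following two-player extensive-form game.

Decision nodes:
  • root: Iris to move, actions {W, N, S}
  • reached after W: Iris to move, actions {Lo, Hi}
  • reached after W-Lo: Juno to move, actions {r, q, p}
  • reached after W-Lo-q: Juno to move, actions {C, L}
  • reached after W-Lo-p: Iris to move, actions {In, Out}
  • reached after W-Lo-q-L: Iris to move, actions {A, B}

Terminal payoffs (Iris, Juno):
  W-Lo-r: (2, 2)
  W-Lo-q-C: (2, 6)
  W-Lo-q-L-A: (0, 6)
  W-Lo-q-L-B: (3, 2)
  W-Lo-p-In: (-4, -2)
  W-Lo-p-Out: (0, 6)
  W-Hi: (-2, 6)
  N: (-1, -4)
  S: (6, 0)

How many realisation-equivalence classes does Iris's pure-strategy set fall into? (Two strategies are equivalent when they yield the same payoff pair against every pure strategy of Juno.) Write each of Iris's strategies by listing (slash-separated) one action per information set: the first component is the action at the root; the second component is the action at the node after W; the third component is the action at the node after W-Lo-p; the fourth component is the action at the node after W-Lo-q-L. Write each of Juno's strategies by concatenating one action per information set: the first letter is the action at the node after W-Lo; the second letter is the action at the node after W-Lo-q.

Iris has 24 pure strategies: W/Lo/In/A, W/Lo/In/B, W/Lo/Out/A, W/Lo/Out/B, W/Hi/In/A, W/Hi/In/B, W/Hi/Out/A, W/Hi/Out/B, N/Lo/In/A, N/Lo/In/B, N/Lo/Out/A, N/Lo/Out/B, N/Hi/In/A, N/Hi/In/B, N/Hi/Out/A, N/Hi/Out/B, S/Lo/In/A, S/Lo/In/B, S/Lo/Out/A, S/Lo/Out/B, S/Hi/In/A, S/Hi/In/B, S/Hi/Out/A, S/Hi/Out/B. Columns: rC, rL, qC, qL, pC, pL.
{W/Lo/In/A} → row (2,2) (2,2) (2,6) (0,6) (-4,-2) (-4,-2)
{W/Lo/In/B} → row (2,2) (2,2) (2,6) (3,2) (-4,-2) (-4,-2)
{W/Lo/Out/A} → row (2,2) (2,2) (2,6) (0,6) (0,6) (0,6)
{W/Lo/Out/B} → row (2,2) (2,2) (2,6) (3,2) (0,6) (0,6)
{W/Hi/In/A, W/Hi/In/B, W/Hi/Out/A, W/Hi/Out/B} → row (-2,6) (-2,6) (-2,6) (-2,6) (-2,6) (-2,6)
{N/Lo/In/A, N/Lo/In/B, N/Lo/Out/A, N/Lo/Out/B, N/Hi/In/A, N/Hi/In/B, N/Hi/Out/A, N/Hi/Out/B} → row (-1,-4) (-1,-4) (-1,-4) (-1,-4) (-1,-4) (-1,-4)
{S/Lo/In/A, S/Lo/In/B, S/Lo/Out/A, S/Lo/Out/B, S/Hi/In/A, S/Hi/In/B, S/Hi/Out/A, S/Hi/Out/B} → row (6,0) (6,0) (6,0) (6,0) (6,0) (6,0)
That's 7 distinct rows out of 24 strategies.

7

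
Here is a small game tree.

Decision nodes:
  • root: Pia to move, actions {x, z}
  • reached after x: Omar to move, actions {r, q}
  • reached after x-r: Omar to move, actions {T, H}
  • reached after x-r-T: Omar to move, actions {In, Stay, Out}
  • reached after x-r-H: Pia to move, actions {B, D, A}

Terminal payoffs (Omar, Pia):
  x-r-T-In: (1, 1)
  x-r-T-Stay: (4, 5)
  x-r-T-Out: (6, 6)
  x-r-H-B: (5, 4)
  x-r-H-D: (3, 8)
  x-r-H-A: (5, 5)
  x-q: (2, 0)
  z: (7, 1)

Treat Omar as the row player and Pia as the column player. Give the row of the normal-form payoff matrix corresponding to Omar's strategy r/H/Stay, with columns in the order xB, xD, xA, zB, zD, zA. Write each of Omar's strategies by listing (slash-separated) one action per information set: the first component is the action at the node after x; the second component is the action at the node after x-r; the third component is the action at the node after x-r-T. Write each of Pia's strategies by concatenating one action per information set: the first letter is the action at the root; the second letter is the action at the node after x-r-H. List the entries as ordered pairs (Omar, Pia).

(5,4) (3,8) (5,5) (7,1) (7,1) (7,1)

vs xB: Pia plays x → Omar plays r at [x] → Omar plays H at [x-r] → Pia plays B at [x-r-H] → (5, 4)
vs xD: Pia plays x → Omar plays r at [x] → Omar plays H at [x-r] → Pia plays D at [x-r-H] → (3, 8)
vs xA: Pia plays x → Omar plays r at [x] → Omar plays H at [x-r] → Pia plays A at [x-r-H] → (5, 5)
vs zB: Pia plays z → (7, 1)
vs zD: Pia plays z → (7, 1)
vs zA: Pia plays z → (7, 1)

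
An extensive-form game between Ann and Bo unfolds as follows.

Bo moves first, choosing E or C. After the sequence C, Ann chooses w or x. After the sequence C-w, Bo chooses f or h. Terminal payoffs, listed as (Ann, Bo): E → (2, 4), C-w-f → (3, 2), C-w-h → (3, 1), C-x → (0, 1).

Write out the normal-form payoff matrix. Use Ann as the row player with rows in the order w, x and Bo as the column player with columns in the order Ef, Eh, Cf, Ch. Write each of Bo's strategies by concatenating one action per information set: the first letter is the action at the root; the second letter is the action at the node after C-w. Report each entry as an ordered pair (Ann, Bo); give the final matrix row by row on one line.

w: (2,4) (2,4) (3,2) (3,1) | x: (2,4) (2,4) (0,1) (0,1)

Row w: Ef→(2,4), Eh→(2,4), Cf→(3,2), Ch→(3,1)
Row x: Ef→(2,4), Eh→(2,4), Cf→(0,1), Ch→(0,1)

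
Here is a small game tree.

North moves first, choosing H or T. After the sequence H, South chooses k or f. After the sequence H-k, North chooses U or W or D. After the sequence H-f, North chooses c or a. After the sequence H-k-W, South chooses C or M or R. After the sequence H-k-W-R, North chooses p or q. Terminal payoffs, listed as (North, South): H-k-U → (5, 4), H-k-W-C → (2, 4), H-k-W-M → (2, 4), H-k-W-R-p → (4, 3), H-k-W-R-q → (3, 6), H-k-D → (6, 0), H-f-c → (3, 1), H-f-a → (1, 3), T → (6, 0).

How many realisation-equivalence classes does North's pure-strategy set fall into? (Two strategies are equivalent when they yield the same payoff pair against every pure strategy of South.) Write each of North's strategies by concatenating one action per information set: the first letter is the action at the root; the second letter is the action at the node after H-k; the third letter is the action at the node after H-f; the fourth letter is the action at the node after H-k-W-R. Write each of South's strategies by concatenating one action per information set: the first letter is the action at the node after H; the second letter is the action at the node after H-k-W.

9

North has 24 pure strategies: HUcp, HUcq, HUap, HUaq, HWcp, HWcq, HWap, HWaq, HDcp, HDcq, HDap, HDaq, TUcp, TUcq, TUap, TUaq, TWcp, TWcq, TWap, TWaq, TDcp, TDcq, TDap, TDaq. Columns: kC, kM, kR, fC, fM, fR.
{HUcp, HUcq} → row (5,4) (5,4) (5,4) (3,1) (3,1) (3,1)
{HUap, HUaq} → row (5,4) (5,4) (5,4) (1,3) (1,3) (1,3)
{HWcp} → row (2,4) (2,4) (4,3) (3,1) (3,1) (3,1)
{HWcq} → row (2,4) (2,4) (3,6) (3,1) (3,1) (3,1)
{HWap} → row (2,4) (2,4) (4,3) (1,3) (1,3) (1,3)
{HWaq} → row (2,4) (2,4) (3,6) (1,3) (1,3) (1,3)
{HDcp, HDcq} → row (6,0) (6,0) (6,0) (3,1) (3,1) (3,1)
{HDap, HDaq} → row (6,0) (6,0) (6,0) (1,3) (1,3) (1,3)
{TUcp, TUcq, TUap, TUaq, TWcp, TWcq, TWap, TWaq, TDcp, TDcq, TDap, TDaq} → row (6,0) (6,0) (6,0) (6,0) (6,0) (6,0)
That's 9 distinct rows out of 24 strategies.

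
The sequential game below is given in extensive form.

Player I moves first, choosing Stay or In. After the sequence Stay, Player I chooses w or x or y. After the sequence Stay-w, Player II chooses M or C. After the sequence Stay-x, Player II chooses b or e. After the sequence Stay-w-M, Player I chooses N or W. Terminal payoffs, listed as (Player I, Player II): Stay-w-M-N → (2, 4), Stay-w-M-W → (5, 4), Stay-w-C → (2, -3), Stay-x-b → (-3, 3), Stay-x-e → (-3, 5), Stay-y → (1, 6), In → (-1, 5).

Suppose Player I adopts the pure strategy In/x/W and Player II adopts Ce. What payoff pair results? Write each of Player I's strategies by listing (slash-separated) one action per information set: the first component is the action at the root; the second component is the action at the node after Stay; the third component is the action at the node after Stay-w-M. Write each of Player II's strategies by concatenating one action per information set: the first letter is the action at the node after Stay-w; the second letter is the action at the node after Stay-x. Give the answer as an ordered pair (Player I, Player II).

(-1, 5)

Trace the play path from the root:
  Player I plays In
→ terminal payoff (-1, 5).
(Player I's choice at the node after Stay is never reached on this path, so it doesn't affect the outcome.)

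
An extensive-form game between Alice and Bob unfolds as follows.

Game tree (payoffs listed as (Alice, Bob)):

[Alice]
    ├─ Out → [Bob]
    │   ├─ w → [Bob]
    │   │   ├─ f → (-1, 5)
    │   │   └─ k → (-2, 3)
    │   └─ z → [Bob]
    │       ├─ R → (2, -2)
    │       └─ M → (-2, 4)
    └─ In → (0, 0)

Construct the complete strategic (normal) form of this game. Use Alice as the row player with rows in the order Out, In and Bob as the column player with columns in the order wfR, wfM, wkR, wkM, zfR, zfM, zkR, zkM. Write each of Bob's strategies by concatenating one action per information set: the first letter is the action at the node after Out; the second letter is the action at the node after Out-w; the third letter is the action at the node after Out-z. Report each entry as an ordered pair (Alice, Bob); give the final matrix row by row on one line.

          wfR      wfM      wkR      wkM      zfR      zfM      zkR      zkM
 Out   (-1,5)   (-1,5)   (-2,3)   (-2,3)   (2,-2)   (-2,4)   (2,-2)   (-2,4)
  In    (0,0)    (0,0)    (0,0)    (0,0)    (0,0)    (0,0)    (0,0)    (0,0)

Out: (-1,5) (-1,5) (-2,3) (-2,3) (2,-2) (-2,4) (2,-2) (-2,4) | In: (0,0) (0,0) (0,0) (0,0) (0,0) (0,0) (0,0) (0,0)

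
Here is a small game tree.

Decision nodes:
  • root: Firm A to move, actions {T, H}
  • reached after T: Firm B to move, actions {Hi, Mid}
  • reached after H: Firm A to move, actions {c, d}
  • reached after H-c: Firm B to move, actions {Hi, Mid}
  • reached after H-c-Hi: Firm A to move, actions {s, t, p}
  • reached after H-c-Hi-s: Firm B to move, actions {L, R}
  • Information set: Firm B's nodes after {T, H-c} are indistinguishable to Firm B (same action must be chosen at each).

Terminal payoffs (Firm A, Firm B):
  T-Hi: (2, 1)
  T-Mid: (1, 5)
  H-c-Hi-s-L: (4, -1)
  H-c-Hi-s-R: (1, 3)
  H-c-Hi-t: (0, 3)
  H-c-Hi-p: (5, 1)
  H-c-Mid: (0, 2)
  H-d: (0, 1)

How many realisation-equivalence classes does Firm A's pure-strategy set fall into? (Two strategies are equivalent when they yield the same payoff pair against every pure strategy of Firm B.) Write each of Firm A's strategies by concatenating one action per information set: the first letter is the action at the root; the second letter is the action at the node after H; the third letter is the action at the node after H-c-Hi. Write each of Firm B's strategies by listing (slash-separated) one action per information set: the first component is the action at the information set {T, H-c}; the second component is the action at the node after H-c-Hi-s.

Firm A has 12 pure strategies: Tcs, Tct, Tcp, Tds, Tdt, Tdp, Hcs, Hct, Hcp, Hds, Hdt, Hdp. Columns: Hi/L, Hi/R, Mid/L, Mid/R.
{Tcs, Tct, Tcp, Tds, Tdt, Tdp} → row (2,1) (2,1) (1,5) (1,5)
{Hcs} → row (4,-1) (1,3) (0,2) (0,2)
{Hct} → row (0,3) (0,3) (0,2) (0,2)
{Hcp} → row (5,1) (5,1) (0,2) (0,2)
{Hds, Hdt, Hdp} → row (0,1) (0,1) (0,1) (0,1)
That's 5 distinct rows out of 12 strategies.

5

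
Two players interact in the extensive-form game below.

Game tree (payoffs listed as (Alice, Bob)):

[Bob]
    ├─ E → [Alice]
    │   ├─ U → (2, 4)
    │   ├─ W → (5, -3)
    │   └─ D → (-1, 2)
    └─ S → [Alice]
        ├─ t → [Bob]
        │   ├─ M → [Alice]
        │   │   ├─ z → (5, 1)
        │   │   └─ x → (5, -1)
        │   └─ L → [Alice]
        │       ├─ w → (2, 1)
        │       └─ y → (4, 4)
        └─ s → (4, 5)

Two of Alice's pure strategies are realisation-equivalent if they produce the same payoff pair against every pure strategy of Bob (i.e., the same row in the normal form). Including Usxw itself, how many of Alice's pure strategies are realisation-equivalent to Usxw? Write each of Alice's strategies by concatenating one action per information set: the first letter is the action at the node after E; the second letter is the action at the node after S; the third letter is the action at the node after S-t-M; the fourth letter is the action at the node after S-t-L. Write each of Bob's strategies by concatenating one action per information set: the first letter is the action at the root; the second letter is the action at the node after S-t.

4

Row for Usxw (columns EM, EL, SM, SL): (2,4) (2,4) (4,5) (4,5).
Under Usxw, Alice's choice at the node after S-t-M and at the node after S-t-L can never be reached regardless of what Bob does, so varying those choices leaves every outcome unchanged.
Holding the reachable choices fixed and varying the unreachable ones freely already gives 2 × 2 = 4 equivalent strategies.
No other strategy reproduces this row, so those 4 are the full class: Uszw, Uszy, Usxw, Usxy.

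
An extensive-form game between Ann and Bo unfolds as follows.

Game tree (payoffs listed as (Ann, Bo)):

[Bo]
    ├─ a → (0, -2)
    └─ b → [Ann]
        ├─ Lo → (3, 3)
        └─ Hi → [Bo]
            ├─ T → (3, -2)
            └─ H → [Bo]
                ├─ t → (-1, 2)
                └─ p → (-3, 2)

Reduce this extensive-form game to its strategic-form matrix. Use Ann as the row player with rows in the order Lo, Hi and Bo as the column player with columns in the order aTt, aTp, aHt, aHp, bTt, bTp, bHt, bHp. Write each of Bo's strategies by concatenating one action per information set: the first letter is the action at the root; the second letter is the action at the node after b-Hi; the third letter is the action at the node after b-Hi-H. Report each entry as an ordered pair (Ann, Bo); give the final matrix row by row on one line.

          aTt      aTp      aHt      aHp      bTt      bTp      bHt      bHp
  Lo   (0,-2)   (0,-2)   (0,-2)   (0,-2)    (3,3)    (3,3)    (3,3)    (3,3)
  Hi   (0,-2)   (0,-2)   (0,-2)   (0,-2)   (3,-2)   (3,-2)   (-1,2)   (-3,2)

Lo: (0,-2) (0,-2) (0,-2) (0,-2) (3,3) (3,3) (3,3) (3,3) | Hi: (0,-2) (0,-2) (0,-2) (0,-2) (3,-2) (3,-2) (-1,2) (-3,2)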